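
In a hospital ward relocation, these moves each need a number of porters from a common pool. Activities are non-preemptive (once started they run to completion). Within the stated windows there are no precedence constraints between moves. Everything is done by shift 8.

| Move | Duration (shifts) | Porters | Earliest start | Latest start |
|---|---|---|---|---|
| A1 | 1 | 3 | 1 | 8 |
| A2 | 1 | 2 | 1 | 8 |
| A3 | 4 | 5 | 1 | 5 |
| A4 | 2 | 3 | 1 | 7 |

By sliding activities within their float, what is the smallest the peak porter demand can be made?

Early-start (A1@1, A2@1, A3@1, A4@1) gives peak 13: s1:13  s2:8  s3:5  s4:5  s5:0  s6:0  s7:0  s8:0.
Shift A3→2, A4→6.
Schedule A1@1, A2@1, A3@2, A4@6: s1:5  s2:5  s3:5  s4:5  s5:5  s6:3  s7:3  s8:0 — peak 5.

5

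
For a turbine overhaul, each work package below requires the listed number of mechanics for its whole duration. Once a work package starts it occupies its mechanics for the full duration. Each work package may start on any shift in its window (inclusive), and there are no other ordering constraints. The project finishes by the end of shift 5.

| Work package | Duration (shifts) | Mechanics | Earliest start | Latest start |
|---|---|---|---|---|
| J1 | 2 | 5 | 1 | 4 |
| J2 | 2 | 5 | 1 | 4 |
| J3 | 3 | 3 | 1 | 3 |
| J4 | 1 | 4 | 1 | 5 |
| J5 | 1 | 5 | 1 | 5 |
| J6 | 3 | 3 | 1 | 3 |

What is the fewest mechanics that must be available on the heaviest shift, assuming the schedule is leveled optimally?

Early-start (J1@1, J2@1, J3@1, J4@1, J5@1, J6@1) gives peak 25: s1:25  s2:16  s3:6  s4:0  s5:0.
Shift J3→3, J4→3, J5→4, J6→3.
Schedule J1@1, J2@1, J3@3, J4@3, J5@4, J6@3: s1:10  s2:10  s3:10  s4:11  s5:6 — peak 11.

11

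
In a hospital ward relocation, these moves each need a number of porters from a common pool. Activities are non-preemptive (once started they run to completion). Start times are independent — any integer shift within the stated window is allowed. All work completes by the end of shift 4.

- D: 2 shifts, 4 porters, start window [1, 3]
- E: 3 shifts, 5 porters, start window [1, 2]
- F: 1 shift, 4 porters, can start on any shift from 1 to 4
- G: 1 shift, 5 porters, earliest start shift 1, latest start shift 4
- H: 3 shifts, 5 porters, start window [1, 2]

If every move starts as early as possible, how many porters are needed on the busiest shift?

Early-start schedule: D@1, E@1, F@1, G@1, H@1.
Load per shift: shift 1: 23, shift 2: 14, shift 3: 10, shift 4: 0.
Peak is 23.

23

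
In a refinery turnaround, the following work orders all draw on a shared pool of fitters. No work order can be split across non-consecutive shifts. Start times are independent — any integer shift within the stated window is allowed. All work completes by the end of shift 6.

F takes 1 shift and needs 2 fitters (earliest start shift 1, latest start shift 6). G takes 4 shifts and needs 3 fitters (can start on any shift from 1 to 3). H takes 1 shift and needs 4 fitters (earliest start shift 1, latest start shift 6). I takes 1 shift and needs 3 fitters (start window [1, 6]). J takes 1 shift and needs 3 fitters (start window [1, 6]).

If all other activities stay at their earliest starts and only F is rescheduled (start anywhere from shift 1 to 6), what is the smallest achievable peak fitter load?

F@1: s1:15  s2:3  s3:3  s4:3  s5:0  s6:0 → peak 15
F@2: s1:13  s2:5  s3:3  s4:3  s5:0  s6:0 → peak 13
F@3: s1:13  s2:3  s3:5  s4:3  s5:0  s6:0 → peak 13
F@4: s1:13  s2:3  s3:3  s4:5  s5:0  s6:0 → peak 13
F@5: s1:13  s2:3  s3:3  s4:3  s5:2  s6:0 → peak 13
F@6: s1:13  s2:3  s3:3  s4:3  s5:0  s6:2 → peak 13
Best is F@2, peak 13.

13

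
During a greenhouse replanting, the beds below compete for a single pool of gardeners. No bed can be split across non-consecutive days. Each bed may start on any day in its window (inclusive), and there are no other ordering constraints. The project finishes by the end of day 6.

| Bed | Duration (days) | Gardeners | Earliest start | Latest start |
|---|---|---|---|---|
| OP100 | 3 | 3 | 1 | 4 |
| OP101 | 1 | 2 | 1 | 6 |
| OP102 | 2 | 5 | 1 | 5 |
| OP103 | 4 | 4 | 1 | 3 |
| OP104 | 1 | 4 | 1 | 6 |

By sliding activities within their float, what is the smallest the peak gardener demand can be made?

Early-start (OP100@1, OP101@1, OP102@1, OP103@1, OP104@1) gives peak 18: d1:18  d2:12  d3:7  d4:4  d5:0  d6:0.
Shift OP101→4, OP103→3, OP104→5.
Schedule OP100@1, OP101@4, OP102@1, OP103@3, OP104@5: d1:8  d2:8  d3:7  d4:6  d5:8  d6:4 — peak 8.

8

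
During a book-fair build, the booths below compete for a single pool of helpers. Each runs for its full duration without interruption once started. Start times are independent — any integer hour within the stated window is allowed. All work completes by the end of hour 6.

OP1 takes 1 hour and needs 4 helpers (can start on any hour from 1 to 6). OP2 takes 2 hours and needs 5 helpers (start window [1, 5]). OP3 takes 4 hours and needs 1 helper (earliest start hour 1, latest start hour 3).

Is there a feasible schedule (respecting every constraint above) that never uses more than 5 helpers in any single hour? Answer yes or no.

yes

Schedule OP1@1, OP2@5, OP3@1: h1:5  h2:1  h3:1  h4:1  h5:5  h6:5 — peak 5 ≤ 5.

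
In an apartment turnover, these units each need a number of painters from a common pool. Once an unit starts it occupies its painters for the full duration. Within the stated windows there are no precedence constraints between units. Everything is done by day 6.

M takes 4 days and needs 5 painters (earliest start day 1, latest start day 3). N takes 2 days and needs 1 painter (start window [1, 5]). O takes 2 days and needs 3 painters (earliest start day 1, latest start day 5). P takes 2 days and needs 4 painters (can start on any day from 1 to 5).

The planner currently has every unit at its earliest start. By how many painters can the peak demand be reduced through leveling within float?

Early-start peak: d1:13  d2:13  d3:5  d4:5  d5:0  d6:0 ⇒ 13.
Leveled (M@1, N@1, O@5, P@5): d1:6  d2:6  d3:5  d4:5  d5:7  d6:7 ⇒ 7.
Reduction 13 − 7 = 6.

6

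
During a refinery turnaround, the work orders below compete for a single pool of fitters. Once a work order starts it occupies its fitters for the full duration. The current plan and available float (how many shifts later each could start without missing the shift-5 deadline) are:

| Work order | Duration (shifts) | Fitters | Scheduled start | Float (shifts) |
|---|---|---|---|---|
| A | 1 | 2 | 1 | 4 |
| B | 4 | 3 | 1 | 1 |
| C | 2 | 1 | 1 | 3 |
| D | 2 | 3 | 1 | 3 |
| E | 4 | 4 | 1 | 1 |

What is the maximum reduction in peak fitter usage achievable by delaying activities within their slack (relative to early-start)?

Early-start peak: s1:13  s2:11  s3:7  s4:7  s5:0 ⇒ 13.
Leveled (A@1, B@1, C@1, D@3, E@1): s1:10  s2:8  s3:10  s4:10  s5:0 ⇒ 10.
Reduction 13 − 10 = 3.

3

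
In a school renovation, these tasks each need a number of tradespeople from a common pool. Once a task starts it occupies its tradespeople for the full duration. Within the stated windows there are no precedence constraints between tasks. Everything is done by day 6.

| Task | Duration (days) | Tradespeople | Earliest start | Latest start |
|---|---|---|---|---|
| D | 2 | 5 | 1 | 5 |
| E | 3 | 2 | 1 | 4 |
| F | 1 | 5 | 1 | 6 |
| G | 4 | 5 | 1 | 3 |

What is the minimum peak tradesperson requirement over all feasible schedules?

10

Early-start (D@1, E@1, F@1, G@1) gives peak 17: d1:17  d2:12  d3:7  d4:5  d5:0  d6:0.
Shift F→4, G→3.
Schedule D@1, E@1, F@4, G@3: d1:7  d2:7  d3:7  d4:10  d5:5  d6:5 — peak 10.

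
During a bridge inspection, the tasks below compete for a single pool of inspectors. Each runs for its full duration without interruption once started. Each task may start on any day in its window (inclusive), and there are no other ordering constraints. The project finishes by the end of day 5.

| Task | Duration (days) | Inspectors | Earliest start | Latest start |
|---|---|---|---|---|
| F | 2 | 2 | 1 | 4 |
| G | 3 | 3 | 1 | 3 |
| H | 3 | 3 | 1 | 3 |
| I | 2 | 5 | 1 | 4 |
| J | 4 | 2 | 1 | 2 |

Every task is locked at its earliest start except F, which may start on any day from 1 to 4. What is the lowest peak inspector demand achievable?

13

F@1: d1:15  d2:15  d3:8  d4:2  d5:0 → peak 15
F@2: d1:13  d2:15  d3:10  d4:2  d5:0 → peak 15
F@3: d1:13  d2:13  d3:10  d4:4  d5:0 → peak 13
F@4: d1:13  d2:13  d3:8  d4:4  d5:2 → peak 13
Best is F@3, peak 13.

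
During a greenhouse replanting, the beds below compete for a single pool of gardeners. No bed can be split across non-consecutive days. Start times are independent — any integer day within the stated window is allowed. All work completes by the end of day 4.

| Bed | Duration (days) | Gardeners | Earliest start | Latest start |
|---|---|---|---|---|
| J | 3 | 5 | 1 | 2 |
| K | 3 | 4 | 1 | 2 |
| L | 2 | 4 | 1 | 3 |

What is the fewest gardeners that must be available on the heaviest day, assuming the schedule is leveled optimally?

13

Schedule J@1, K@1, L@1: d1:13  d2:13  d3:9  d4:0 — peak 13.
No arrangement of the 12 feasible schedules does better.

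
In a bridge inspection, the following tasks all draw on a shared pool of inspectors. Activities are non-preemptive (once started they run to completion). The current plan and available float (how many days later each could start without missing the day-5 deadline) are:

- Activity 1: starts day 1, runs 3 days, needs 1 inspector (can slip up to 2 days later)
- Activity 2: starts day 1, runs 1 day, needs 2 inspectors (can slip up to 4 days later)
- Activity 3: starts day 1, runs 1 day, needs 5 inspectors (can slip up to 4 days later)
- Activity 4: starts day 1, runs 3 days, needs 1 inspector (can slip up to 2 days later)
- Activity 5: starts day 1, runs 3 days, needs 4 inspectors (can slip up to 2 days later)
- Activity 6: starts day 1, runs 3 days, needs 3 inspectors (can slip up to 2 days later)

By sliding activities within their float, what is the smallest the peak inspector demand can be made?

9

Early-start (Activity 1@1, Activity 2@1, Activity 3@1, Activity 4@1, Activity 5@1, Activity 6@1) gives peak 16: d1:16  d2:9  d3:9  d4:0  d5:0.
Shift Activity 5→2, Activity 6→2.
Schedule Activity 1@1, Activity 2@1, Activity 3@1, Activity 4@1, Activity 5@2, Activity 6@2: d1:9  d2:9  d3:9  d4:7  d5:0 — peak 9.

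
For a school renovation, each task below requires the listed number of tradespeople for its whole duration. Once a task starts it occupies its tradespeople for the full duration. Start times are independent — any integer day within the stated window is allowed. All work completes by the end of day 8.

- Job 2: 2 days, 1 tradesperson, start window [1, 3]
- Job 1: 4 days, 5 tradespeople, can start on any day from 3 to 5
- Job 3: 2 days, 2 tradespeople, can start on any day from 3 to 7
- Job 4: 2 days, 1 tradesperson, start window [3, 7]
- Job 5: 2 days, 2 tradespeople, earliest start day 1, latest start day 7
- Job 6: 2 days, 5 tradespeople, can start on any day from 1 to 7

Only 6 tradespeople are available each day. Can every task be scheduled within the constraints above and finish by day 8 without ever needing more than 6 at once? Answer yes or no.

Schedule Job 2@1, Job 1@3, Job 3@7, Job 4@3, Job 5@7, Job 6@1: d1:6  d2:6  d3:6  d4:6  d5:5  d6:5  d7:4  d8:4 — peak 6 ≤ 6.

yes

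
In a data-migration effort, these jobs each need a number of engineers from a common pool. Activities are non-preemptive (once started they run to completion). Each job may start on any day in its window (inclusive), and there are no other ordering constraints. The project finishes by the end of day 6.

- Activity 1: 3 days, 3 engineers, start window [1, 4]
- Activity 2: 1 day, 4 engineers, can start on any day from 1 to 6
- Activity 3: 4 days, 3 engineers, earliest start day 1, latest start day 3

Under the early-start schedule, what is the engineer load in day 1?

10

At early start, day 1 has: Activity 1, Activity 2, Activity 3.
Demand: 3 + 4 + 3 = 10.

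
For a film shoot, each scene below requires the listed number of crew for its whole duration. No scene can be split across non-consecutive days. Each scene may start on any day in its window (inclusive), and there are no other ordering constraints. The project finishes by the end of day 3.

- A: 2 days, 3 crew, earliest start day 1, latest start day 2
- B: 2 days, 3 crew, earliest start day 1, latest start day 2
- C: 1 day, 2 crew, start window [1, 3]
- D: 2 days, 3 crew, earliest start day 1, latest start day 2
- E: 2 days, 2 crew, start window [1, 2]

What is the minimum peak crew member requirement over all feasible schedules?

Early-start (A@1, B@1, C@1, D@1, E@1) gives peak 13: d1:13  d2:11  d3:0.
Shift E→2.
Schedule A@1, B@1, C@1, D@1, E@2: d1:11  d2:11  d3:2 — peak 11.

11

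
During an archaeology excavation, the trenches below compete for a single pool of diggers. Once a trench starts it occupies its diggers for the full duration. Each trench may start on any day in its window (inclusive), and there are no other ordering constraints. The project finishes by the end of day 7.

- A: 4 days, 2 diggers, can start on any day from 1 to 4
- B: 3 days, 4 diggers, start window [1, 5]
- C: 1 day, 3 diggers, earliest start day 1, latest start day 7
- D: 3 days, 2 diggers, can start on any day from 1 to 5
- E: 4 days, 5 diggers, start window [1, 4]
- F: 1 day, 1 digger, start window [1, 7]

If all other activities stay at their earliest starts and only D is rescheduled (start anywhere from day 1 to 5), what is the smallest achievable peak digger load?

15

D@1: d1:17  d2:13  d3:13  d4:7  d5:0  d6:0  d7:0 → peak 17
D@2: d1:15  d2:13  d3:13  d4:9  d5:0  d6:0  d7:0 → peak 15
D@3: d1:15  d2:11  d3:13  d4:9  d5:2  d6:0  d7:0 → peak 15
D@4: d1:15  d2:11  d3:11  d4:9  d5:2  d6:2  d7:0 → peak 15
D@5: d1:15  d2:11  d3:11  d4:7  d5:2  d6:2  d7:2 → peak 15
Best is D@2, peak 15.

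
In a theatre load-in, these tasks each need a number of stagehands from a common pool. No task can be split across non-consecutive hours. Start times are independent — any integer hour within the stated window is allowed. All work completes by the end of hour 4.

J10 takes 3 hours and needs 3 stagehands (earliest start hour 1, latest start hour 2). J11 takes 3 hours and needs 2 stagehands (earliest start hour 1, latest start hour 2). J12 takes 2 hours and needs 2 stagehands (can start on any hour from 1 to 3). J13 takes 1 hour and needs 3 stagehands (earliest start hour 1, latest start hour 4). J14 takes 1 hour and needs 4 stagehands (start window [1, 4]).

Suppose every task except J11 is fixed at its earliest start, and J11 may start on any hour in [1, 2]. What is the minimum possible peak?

12

J11@1: h1:14  h2:7  h3:5  h4:0 → peak 14
J11@2: h1:12  h2:7  h3:5  h4:2 → peak 12
Best is J11@2, peak 12.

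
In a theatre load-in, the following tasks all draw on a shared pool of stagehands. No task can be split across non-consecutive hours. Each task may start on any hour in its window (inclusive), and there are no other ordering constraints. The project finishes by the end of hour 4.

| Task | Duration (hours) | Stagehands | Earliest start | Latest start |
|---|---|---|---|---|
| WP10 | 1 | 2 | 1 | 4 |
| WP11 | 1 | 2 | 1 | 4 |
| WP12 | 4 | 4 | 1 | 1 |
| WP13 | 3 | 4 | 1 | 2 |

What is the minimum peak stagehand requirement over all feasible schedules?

8

Early-start (WP10@1, WP11@1, WP12@1, WP13@1) gives peak 12: h1:12  h2:8  h3:8  h4:4.
Shift WP13→2.
Schedule WP10@1, WP11@1, WP12@1, WP13@2: h1:8  h2:8  h3:8  h4:8 — peak 8.
Total stagehand-hours = 32 over 4 hours ⇒ peak ≥ ⌈32/4⌉ = 8, so 8 is optimal.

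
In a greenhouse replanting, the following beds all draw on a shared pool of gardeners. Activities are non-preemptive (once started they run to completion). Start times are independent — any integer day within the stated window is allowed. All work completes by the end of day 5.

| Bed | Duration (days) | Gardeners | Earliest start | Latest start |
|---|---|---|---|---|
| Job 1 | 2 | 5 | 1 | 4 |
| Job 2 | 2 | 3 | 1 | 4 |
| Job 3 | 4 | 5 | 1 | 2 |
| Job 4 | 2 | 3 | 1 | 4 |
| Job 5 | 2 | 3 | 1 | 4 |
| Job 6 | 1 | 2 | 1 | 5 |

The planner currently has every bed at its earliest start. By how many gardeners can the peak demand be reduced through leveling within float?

Early-start peak: d1:21  d2:19  d3:5  d4:5  d5:0 ⇒ 21.
Leveled (Job 1@1, Job 2@1, Job 3@1, Job 4@3, Job 5@3, Job 6@3): d1:13  d2:13  d3:13  d4:11  d5:0 ⇒ 13.
Reduction 21 − 13 = 8.

8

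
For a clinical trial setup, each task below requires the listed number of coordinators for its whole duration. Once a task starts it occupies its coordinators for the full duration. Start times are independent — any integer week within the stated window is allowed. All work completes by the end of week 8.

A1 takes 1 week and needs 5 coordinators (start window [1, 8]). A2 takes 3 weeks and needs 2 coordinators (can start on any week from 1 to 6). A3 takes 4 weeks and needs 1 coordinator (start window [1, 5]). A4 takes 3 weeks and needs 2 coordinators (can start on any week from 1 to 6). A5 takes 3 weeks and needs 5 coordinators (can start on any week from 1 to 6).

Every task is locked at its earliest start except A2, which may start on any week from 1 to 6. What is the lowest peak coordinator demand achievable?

A2@1: w1:15  w2:10  w3:10  w4:1  w5:0  w6:0  w7:0  w8:0 → peak 15
A2@2: w1:13  w2:10  w3:10  w4:3  w5:0  w6:0  w7:0  w8:0 → peak 13
A2@3: w1:13  w2:8  w3:10  w4:3  w5:2  w6:0  w7:0  w8:0 → peak 13
A2@4: w1:13  w2:8  w3:8  w4:3  w5:2  w6:2  w7:0  w8:0 → peak 13
A2@5: w1:13  w2:8  w3:8  w4:1  w5:2  w6:2  w7:2  w8:0 → peak 13
A2@6: w1:13  w2:8  w3:8  w4:1  w5:0  w6:2  w7:2  w8:2 → peak 13
Best is A2@2, peak 13.

13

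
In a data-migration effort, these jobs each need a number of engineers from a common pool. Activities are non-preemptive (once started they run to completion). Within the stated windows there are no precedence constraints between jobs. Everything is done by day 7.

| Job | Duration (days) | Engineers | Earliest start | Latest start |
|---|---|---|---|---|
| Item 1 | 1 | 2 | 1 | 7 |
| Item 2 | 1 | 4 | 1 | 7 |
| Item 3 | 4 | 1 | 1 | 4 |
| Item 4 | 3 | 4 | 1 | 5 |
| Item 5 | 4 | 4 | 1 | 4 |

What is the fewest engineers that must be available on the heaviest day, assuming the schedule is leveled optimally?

Early-start (Item 1@1, Item 2@1, Item 3@1, Item 4@1, Item 5@1) gives peak 15: d1:15  d2:9  d3:9  d4:5  d5:0  d6:0  d7:0.
Shift Item 4→5, Item 5→2.
Schedule Item 1@1, Item 2@1, Item 3@1, Item 4@5, Item 5@2: d1:7  d2:5  d3:5  d4:5  d5:8  d6:4  d7:4 — peak 8.

8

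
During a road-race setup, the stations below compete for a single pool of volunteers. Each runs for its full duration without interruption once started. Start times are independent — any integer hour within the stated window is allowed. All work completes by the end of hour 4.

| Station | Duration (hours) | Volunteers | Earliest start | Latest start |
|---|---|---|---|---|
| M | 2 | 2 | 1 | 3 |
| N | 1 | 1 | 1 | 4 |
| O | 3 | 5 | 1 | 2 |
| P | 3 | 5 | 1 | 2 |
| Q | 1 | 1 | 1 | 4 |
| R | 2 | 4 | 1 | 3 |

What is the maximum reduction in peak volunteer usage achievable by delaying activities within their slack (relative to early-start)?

Early-start peak: h1:18  h2:16  h3:10  h4:0 ⇒ 18.
Leveled (M@1, N@1, O@1, P@1, Q@1, R@3): h1:14  h2:12  h3:14  h4:4 ⇒ 14.
Reduction 18 − 14 = 4.

4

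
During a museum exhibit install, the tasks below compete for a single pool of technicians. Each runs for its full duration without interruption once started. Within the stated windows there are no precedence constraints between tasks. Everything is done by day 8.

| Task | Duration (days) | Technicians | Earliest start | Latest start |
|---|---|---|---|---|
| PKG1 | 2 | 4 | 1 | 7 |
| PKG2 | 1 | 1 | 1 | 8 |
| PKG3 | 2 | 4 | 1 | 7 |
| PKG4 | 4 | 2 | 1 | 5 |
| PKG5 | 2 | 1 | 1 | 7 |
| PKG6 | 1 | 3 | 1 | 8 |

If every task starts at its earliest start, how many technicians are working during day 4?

2

At early start, day 4 has: PKG4.
Demand: 2 = 2.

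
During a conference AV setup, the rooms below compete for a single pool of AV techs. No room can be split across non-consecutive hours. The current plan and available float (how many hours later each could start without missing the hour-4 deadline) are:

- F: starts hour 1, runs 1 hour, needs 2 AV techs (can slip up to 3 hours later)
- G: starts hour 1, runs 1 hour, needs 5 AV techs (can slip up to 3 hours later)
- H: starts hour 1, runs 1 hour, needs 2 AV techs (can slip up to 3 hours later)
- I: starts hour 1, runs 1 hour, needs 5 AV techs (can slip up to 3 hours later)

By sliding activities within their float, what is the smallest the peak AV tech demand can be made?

Early-start (F@1, G@1, H@1, I@1) gives peak 14: h1:14  h2:0  h3:0  h4:0.
Shift G→2, I→3.
Schedule F@1, G@2, H@1, I@3: h1:4  h2:5  h3:5  h4:0 — peak 5.

5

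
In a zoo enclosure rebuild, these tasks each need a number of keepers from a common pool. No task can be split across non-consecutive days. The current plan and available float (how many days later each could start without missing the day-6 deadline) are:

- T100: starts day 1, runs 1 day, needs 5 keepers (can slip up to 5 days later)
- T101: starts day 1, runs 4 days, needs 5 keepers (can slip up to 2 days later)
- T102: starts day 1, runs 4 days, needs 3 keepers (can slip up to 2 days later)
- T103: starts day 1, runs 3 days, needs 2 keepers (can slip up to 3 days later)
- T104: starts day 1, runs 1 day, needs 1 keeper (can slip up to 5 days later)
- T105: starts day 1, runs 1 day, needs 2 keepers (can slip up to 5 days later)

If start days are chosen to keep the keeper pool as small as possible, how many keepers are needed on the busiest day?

Early-start (T100@1, T101@1, T102@1, T103@1, T104@1, T105@1) gives peak 18: d1:18  d2:10  d3:10  d4:8  d5:0  d6:0.
Shift T102→2, T103→2, T104→5, T105→5.
Schedule T100@1, T101@1, T102@2, T103@2, T104@5, T105@5: d1:10  d2:10  d3:10  d4:10  d5:6  d6:0 — peak 10.

10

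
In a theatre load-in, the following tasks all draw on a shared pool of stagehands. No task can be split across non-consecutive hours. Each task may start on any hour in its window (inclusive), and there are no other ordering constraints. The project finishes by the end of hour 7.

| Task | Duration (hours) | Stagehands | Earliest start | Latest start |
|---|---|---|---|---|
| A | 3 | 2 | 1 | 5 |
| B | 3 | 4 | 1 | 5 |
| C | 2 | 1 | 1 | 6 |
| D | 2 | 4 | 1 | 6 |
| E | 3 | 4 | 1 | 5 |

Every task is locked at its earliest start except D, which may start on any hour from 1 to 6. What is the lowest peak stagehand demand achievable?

D@1: h1:15  h2:15  h3:10  h4:0  h5:0  h6:0  h7:0 → peak 15
D@2: h1:11  h2:15  h3:14  h4:0  h5:0  h6:0  h7:0 → peak 15
D@3: h1:11  h2:11  h3:14  h4:4  h5:0  h6:0  h7:0 → peak 14
D@4: h1:11  h2:11  h3:10  h4:4  h5:4  h6:0  h7:0 → peak 11
D@5: h1:11  h2:11  h3:10  h4:0  h5:4  h6:4  h7:0 → peak 11
D@6: h1:11  h2:11  h3:10  h4:0  h5:0  h6:4  h7:4 → peak 11
Best is D@4, peak 11.

11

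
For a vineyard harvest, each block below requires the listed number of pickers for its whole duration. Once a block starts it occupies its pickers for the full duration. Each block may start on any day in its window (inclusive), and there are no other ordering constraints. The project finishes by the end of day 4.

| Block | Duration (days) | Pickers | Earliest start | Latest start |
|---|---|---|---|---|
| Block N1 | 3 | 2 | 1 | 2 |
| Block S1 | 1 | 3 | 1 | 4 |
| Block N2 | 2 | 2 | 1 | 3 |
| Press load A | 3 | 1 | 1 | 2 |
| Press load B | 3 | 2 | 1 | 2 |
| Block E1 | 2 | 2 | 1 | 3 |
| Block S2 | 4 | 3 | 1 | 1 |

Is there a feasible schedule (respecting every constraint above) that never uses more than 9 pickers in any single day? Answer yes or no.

Total picker-days = 38; over 4 days the average is 38/4 > 9, so some day must exceed 9.

no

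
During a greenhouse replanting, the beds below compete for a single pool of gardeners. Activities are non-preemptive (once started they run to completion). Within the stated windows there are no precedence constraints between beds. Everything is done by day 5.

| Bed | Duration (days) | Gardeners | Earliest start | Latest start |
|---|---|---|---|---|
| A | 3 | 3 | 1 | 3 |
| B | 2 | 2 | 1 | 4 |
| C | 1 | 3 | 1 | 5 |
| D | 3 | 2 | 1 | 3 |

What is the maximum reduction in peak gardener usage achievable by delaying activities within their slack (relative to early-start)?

5

Early-start peak: d1:10  d2:7  d3:5  d4:0  d5:0 ⇒ 10.
Leveled (A@1, B@1, C@4, D@3): d1:5  d2:5  d3:5  d4:5  d5:2 ⇒ 5.
Reduction 10 − 5 = 5.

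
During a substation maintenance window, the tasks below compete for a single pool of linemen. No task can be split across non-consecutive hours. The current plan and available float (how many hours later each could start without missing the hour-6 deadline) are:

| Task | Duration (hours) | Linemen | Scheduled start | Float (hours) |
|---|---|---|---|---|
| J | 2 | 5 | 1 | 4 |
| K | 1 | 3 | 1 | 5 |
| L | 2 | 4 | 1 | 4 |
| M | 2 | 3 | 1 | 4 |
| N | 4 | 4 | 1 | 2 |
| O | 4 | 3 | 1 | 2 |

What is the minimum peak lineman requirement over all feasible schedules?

Early-start (J@1, K@1, L@1, M@1, N@1, O@1) gives peak 22: h1:22  h2:19  h3:7  h4:7  h5:0  h6:0.
Shift K→3, M→4, N→3, O→3.
Schedule J@1, K@3, L@1, M@4, N@3, O@3: h1:9  h2:9  h3:10  h4:10  h5:10  h6:7 — peak 10.
Total lineman-hours = 55 over 6 hours ⇒ peak ≥ ⌈55/6⌉ = 10, so 10 is optimal.

10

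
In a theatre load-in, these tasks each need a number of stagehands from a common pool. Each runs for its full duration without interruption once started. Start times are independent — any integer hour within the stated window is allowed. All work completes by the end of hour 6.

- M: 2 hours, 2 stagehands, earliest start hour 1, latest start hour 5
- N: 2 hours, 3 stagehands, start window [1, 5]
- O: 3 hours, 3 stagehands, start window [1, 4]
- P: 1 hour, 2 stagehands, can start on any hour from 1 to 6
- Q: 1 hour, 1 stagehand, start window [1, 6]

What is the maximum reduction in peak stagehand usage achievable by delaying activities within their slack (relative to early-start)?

6

Early-start peak: h1:11  h2:8  h3:3  h4:0  h5:0  h6:0 ⇒ 11.
Leveled (M@1, N@1, O@3, P@3, Q@4): h1:5  h2:5  h3:5  h4:4  h5:3  h6:0 ⇒ 5.
Reduction 11 − 5 = 6.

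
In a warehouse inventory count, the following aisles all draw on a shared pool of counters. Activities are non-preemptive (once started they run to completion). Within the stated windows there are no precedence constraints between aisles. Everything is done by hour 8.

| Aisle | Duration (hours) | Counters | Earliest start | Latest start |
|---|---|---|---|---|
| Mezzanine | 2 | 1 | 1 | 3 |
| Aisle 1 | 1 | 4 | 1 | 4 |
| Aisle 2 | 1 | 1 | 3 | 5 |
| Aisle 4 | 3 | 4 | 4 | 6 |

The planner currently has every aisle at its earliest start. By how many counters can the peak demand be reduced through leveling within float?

1

Early-start peak: h1:5  h2:1  h3:1  h4:4  h5:4  h6:4  h7:0  h8:0 ⇒ 5.
Leveled (Mezzanine@1, Aisle 1@3, Aisle 2@4, Aisle 4@5): h1:1  h2:1  h3:4  h4:1  h5:4  h6:4  h7:4  h8:0 ⇒ 4.
Reduction 5 − 4 = 1.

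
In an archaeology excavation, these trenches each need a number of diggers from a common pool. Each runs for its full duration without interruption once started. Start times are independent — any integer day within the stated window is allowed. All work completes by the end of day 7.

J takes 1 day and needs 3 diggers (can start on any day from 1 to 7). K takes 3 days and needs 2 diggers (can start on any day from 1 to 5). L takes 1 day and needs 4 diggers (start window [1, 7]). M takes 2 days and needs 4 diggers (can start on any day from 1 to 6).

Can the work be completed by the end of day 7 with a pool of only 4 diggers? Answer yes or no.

Schedule J@1, K@2, L@5, M@6: d1:3  d2:2  d3:2  d4:2  d5:4  d6:4  d7:4 — peak 4 ≤ 4.

yes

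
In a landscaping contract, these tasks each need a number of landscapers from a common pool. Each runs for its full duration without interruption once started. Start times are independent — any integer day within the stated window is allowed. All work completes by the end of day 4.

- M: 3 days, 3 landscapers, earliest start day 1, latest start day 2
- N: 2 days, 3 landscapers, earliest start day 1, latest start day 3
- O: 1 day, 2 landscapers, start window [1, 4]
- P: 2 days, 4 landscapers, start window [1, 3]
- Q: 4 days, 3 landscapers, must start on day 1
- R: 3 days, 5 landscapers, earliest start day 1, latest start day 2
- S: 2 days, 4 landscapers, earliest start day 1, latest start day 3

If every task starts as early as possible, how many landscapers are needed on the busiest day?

Early-start schedule: M@1, N@1, O@1, P@1, Q@1, R@1, S@1.
Load per day: day 1: 24, day 2: 22, day 3: 11, day 4: 3.
Peak is 24.

24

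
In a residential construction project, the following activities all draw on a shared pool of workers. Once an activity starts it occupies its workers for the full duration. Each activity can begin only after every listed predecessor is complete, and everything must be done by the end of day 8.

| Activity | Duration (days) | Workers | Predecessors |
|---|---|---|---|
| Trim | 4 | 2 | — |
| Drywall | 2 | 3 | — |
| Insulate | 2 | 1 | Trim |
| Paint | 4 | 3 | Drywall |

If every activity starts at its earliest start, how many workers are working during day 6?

At early start, day 6 has: Insulate, Paint.
Demand: 1 + 3 = 4.

4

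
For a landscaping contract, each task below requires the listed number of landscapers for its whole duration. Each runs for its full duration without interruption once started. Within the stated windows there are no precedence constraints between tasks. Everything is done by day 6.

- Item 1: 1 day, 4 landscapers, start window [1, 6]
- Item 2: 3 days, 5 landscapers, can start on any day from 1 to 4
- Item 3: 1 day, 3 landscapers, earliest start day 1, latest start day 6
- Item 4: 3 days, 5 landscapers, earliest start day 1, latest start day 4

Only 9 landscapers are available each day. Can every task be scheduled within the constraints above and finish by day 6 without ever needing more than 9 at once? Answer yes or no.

Schedule Item 1@1, Item 2@1, Item 3@2, Item 4@4: d1:9  d2:8  d3:5  d4:5  d5:5  d6:5 — peak 9 ≤ 9.

yes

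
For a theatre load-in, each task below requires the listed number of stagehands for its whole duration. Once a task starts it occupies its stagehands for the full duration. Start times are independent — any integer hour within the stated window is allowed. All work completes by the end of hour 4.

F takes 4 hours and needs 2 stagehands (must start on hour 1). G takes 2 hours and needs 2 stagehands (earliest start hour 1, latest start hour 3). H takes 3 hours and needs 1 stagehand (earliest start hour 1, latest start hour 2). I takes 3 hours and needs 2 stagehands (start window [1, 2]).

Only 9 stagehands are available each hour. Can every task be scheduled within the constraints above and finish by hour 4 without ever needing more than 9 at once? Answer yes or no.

yes

Schedule F@1, G@1, H@1, I@1: h1:7  h2:7  h3:5  h4:2 — peak 7 ≤ 9.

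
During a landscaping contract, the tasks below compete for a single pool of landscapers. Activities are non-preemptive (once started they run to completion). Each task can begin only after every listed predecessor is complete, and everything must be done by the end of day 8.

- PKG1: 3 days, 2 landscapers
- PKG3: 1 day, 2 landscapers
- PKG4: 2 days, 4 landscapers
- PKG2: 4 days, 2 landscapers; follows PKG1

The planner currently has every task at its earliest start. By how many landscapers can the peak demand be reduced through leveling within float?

2

Early-start peak: d1:8  d2:6  d3:2  d4:2  d5:2  d6:2  d7:2  d8:0 ⇒ 8.
Leveled (PKG1@1, PKG3@1, PKG4@2, PKG2@4): d1:4  d2:6  d3:6  d4:2  d5:2  d6:2  d7:2  d8:0 ⇒ 6.
Reduction 8 − 6 = 2.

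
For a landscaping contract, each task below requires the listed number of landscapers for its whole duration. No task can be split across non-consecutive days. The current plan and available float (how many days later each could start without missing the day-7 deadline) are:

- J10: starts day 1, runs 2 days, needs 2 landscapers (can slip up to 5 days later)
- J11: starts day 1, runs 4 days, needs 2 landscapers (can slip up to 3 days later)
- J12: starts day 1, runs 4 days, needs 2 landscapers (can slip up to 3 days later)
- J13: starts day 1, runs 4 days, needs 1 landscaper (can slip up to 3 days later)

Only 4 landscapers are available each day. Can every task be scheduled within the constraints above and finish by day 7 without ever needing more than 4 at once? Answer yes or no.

no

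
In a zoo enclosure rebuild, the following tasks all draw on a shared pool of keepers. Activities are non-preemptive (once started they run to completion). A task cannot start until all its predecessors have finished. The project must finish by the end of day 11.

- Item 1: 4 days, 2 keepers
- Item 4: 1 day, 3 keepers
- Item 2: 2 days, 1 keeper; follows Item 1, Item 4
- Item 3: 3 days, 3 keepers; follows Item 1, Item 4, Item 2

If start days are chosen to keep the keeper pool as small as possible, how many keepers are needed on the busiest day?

Early-start (Item 1@1, Item 4@1, Item 2@5, Item 3@7) gives peak 5: d1:5  d2:2  d3:2  d4:2  d5:1  d6:1  d7:3  d8:3  d9:3  d10:0  d11:0.
Shift Item 4→5, Item 2→6, Item 3→8.
Schedule Item 1@1, Item 4@5, Item 2@6, Item 3@8: d1:2  d2:2  d3:2  d4:2  d5:3  d6:1  d7:1  d8:3  d9:3  d10:3  d11:0 — peak 3.

3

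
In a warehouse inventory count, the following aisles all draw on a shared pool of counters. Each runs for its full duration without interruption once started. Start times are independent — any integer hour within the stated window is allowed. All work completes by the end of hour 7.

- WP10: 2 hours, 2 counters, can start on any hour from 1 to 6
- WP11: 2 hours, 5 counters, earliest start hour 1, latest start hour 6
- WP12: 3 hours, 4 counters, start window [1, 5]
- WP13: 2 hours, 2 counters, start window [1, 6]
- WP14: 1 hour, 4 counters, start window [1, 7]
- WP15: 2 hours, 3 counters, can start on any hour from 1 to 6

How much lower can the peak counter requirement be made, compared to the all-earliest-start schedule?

13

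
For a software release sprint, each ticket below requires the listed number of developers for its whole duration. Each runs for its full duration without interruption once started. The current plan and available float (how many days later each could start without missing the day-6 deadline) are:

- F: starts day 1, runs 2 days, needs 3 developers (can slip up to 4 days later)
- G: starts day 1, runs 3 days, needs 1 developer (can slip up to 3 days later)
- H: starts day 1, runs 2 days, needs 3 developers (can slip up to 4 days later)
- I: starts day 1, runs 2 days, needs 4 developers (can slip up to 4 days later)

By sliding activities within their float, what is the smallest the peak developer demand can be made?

4

Early-start (F@1, G@1, H@1, I@1) gives peak 11: d1:11  d2:11  d3:1  d4:0  d5:0  d6:0.
Shift H→3, I→5.
Schedule F@1, G@1, H@3, I@5: d1:4  d2:4  d3:4  d4:3  d5:4  d6:4 — peak 4.
Total developer-days = 23 over 6 days ⇒ peak ≥ ⌈23/6⌉ = 4, so 4 is optimal.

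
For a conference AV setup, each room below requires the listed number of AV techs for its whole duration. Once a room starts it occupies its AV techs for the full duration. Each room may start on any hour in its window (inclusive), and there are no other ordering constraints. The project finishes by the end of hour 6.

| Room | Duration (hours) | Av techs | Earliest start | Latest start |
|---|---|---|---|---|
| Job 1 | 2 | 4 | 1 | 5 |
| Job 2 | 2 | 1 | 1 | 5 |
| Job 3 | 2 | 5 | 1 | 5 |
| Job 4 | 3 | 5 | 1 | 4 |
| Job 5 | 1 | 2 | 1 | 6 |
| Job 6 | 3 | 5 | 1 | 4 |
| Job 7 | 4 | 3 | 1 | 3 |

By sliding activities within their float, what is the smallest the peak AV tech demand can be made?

Early-start (Job 1@1, Job 2@1, Job 3@1, Job 4@1, Job 5@1, Job 6@1, Job 7@1) gives peak 25: h1:25  h2:23  h3:13  h4:3  h5:0  h6:0.
Shift Job 2→3, Job 3→5, Job 5→3, Job 6→4.
Schedule Job 1@1, Job 2@3, Job 3@5, Job 4@1, Job 5@3, Job 6@4, Job 7@1: h1:12  h2:12  h3:11  h4:9  h5:10  h6:10 — peak 12.

12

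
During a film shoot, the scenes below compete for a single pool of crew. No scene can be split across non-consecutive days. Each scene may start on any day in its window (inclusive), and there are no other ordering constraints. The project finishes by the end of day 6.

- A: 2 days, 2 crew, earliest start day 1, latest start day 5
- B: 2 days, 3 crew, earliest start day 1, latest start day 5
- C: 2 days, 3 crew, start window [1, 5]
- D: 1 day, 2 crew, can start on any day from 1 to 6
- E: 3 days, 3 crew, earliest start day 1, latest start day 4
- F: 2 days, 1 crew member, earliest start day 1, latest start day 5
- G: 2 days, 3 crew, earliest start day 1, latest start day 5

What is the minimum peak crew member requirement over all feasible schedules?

Early-start (A@1, B@1, C@1, D@1, E@1, F@1, G@1) gives peak 17: d1:17  d2:15  d3:3  d4:0  d5:0  d6:0.
Shift C→3, D→3, E→4, G→5.
Schedule A@1, B@1, C@3, D@3, E@4, F@1, G@5: d1:6  d2:6  d3:5  d4:6  d5:6  d6:6 — peak 6.
Total crew member-days = 35 over 6 days ⇒ peak ≥ ⌈35/6⌉ = 6, so 6 is optimal.

6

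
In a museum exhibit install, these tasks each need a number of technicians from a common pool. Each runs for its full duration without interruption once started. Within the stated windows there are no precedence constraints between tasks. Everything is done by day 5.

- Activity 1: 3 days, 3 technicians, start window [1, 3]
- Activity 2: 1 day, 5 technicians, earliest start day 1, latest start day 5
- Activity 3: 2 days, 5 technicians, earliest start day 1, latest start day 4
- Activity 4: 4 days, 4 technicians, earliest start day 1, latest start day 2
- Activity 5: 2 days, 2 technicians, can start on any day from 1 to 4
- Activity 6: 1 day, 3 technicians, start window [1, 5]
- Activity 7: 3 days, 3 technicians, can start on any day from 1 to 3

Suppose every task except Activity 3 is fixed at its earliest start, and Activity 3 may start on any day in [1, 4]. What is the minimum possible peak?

Activity 3@1: d1:25  d2:17  d3:10  d4:4  d5:0 → peak 25
Activity 3@2: d1:20  d2:17  d3:15  d4:4  d5:0 → peak 20
Activity 3@3: d1:20  d2:12  d3:15  d4:9  d5:0 → peak 20
Activity 3@4: d1:20  d2:12  d3:10  d4:9  d5:5 → peak 20
Best is Activity 3@2, peak 20.

20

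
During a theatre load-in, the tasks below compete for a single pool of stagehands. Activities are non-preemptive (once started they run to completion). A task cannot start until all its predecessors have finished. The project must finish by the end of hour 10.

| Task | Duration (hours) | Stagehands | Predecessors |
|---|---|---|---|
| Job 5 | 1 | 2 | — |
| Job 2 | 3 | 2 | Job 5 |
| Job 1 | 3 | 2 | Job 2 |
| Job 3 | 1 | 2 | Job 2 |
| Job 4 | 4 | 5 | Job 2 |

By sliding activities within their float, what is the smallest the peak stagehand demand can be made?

7

Early-start (Job 5@1, Job 2@2, Job 1@5, Job 3@5, Job 4@5) gives peak 9: h1:2  h2:2  h3:2  h4:2  h5:9  h6:7  h7:7  h8:5  h9:0  h10:0.
Shift Job 4→6.
Schedule Job 5@1, Job 2@2, Job 1@5, Job 3@5, Job 4@6: h1:2  h2:2  h3:2  h4:2  h5:4  h6:7  h7:7  h8:5  h9:5  h10:0 — peak 7.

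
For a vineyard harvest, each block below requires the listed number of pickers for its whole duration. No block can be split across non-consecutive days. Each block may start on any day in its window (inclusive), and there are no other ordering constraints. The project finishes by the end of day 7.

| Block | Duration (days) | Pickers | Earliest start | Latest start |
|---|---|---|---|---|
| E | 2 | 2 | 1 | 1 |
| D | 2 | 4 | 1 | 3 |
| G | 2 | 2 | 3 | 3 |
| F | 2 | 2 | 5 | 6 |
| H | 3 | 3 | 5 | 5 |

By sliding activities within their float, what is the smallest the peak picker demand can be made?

Schedule E@1, D@1, G@3, F@5, H@5: d1:6  d2:6  d3:2  d4:2  d5:5  d6:5  d7:3 — peak 6.
No arrangement of the 6 feasible schedules does better.

6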